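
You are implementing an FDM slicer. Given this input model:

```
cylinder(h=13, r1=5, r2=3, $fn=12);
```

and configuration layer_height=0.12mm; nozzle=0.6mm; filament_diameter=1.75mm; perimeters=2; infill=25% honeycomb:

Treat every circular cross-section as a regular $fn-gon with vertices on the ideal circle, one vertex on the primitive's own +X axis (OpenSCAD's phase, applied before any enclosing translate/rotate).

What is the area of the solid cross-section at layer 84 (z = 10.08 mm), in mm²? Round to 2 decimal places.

35.69 mm²

At z = 10.08 mm: the cone contributes a regular 12-gon of circumradius 3.449 (interpolated between r1=5 and r2=3 at t=0.775) (area = (12/2)·3.449²·sin(360°/12) = 35.69 mm²). Overall, the cross-section is a single solid region. Net area = 35.69 mm².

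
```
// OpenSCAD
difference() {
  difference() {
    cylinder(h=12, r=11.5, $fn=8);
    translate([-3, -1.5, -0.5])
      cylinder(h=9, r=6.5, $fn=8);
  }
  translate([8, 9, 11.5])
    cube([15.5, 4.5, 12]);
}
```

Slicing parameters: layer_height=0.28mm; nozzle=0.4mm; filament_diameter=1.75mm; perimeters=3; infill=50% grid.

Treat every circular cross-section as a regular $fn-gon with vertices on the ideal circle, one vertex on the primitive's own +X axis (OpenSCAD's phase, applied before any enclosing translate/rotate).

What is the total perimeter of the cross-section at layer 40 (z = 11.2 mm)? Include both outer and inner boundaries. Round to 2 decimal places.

At z = 11.2 mm: the cylinder: section is a regular 8-gon, circumradius r=11.5 (perimeter = 2·8·11.500·sin(180°/8) = 70.41 mm); the cylinder at (-3, -1.5) does not reach this height (z outside [-0.5, 8.5]); Taking the first minus the rest: none of the subtracted shapes is present at this height, so the r=11.5 cylinder is unchanged — boundary = 70.41 mm; the cube at (8, 9) is not intersected at this z (z outside [11.5, 23.5]); After the difference (first − rest): none of the subtracted shapes is present at this height, so the result so far is unchanged — boundary = 70.41 mm. Overall, the cross-section is a single solid region. Total boundary length (outer) = 70.41 mm.

70.41 mm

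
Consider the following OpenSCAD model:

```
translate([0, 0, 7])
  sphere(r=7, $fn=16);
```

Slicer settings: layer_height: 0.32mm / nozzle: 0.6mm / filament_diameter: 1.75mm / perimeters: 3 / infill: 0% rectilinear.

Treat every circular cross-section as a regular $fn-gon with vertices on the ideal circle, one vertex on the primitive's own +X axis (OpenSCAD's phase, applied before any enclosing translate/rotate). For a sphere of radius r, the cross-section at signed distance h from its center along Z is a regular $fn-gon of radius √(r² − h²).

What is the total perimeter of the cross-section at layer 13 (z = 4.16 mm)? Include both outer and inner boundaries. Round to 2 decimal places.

At z = 4.16 mm: the sphere: section is a regular 16-gon, circumradius = √(r²−h²) = √(7²−2.84²) = 6.398 (perimeter = 2·16·6.398·sin(180°/16) = 39.94 mm). Overall, the cross-section is a single solid region. Total boundary length (outer) = 39.94 mm.

39.94 mm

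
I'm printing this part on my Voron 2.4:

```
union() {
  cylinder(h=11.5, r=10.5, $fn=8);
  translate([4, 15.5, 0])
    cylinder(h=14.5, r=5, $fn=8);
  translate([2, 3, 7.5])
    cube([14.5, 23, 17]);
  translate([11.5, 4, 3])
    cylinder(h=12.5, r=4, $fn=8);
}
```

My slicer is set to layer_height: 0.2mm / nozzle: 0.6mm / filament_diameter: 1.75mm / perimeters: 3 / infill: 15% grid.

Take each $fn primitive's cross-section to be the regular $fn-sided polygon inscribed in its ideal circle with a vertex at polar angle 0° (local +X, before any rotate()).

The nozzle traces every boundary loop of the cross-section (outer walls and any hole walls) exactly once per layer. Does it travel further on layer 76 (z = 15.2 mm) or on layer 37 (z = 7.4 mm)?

Layer 76 (z = 15.2): the cylinder does not reach this height (z outside [0, 11.5]); the cylinder at (4, 15.5) is not intersected at this z (z outside [0, 14.5]); the cube at (2, 3) (footprint 14.5×23) is included at this height (perimeter 75.00 mm); the r=4 cylinder at (11.5, 4) gives a regular 8-gon of circumradius 4 (constant along its height) (perimeter = 2·8·4.000·sin(180°/8) = 24.49 mm); Taking the union: the regions partially overlap (shared area 30.21 mm²), so the edge portions inside another operand are dropped and the merged outline is re-measured after clipping — boundary = 77.91 mm. So its perimeter = 77.91 mm. Layer 37 (z = 7.4): the r=10.5 cylinder gives a regular 8-gon of circumradius 10.5 (constant along its height) (perimeter = 2·8·10.500·sin(180°/8) = 64.29 mm); the r=5 cylinder at (4, 15.5) contributes a regular 8-gon of circumradius 5 (perimeter = 2·8·5.000·sin(180°/8) = 30.61 mm); the cube at (2, 3) is absent (z outside [7.5, 24.5]); the r=4 cylinder at (11.5, 4) contributes a regular 8-gon of circumradius 4 (perimeter = 2·8·4.000·sin(180°/8) = 24.49 mm); Merging all regions: the regions partially overlap (shared area 5.34 mm²), so the edge portions inside another operand are dropped and the merged outline is re-measured after clipping — boundary = 107.28 mm. So its perimeter = 107.28 mm. Layer 37 is larger (107.28 vs 77.91 mm).

layer 37 (z = 7.4 mm)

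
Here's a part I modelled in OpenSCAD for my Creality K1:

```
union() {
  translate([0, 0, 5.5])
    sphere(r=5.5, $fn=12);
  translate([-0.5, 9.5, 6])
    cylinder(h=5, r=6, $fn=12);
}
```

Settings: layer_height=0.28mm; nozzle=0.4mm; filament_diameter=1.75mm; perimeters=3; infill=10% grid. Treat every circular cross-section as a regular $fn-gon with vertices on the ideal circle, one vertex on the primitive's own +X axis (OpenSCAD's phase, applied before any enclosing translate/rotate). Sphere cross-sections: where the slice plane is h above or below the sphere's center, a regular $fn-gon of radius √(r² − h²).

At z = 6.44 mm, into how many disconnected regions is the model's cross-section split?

1

At z = 6.44 mm: the sphere: section is a regular 12-gon, circumradius = √(r²−h²) = √(5.5²−0.94²) = 5.419; the cylinder at (-0.5, 9.5): section is a regular 12-gon, circumradius r=6; Taking the union: the regions partially overlap (shared area 6.53 mm²), so overlapping operands fuse into one piece — 1 connected region. The result has 1 disconnected region.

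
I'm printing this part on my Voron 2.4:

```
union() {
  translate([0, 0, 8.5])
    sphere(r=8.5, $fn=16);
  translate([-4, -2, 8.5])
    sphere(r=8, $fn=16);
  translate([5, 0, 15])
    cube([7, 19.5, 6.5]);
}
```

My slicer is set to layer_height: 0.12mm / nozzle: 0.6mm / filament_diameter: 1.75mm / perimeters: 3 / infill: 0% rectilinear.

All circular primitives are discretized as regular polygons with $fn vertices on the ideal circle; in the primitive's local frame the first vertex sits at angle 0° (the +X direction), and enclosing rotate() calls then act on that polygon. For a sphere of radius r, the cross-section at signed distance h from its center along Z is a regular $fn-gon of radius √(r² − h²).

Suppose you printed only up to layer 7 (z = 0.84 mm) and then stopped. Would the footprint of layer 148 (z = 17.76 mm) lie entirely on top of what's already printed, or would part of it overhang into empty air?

Compare the two slices. At z = 0.84: the sphere: section is a regular 16-gon, circumradius = √(r²−h²) = √(8.5²−7.66²) = 3.684 (area = (16/2)·3.684²·sin(360°/16) = 41.56 mm²); the r=8 sphere at (-4, -2) contributes a regular 16-gon of circumradius √(8²−7.66²) = 2.307 (area = (16/2)·2.307²·sin(360°/16) = 16.30 mm²); the cube at (5, 0) is not intersected at this z (z outside [15, 21.5]); Merging all regions: the regions partially overlap — summed areas 57.86 mm² minus the doubly-counted overlap 3.69 mm² gives 54.17 mm² — area = 54.17 mm². At z = 17.76: the sphere is absent (|z−center|=9.260 > r=8.5); the sphere at (-4, -2) does not reach this height (|z−center|=9.260 > r=8); the cube at (5, 0) (footprint 7×19.5) is included at this height (area 136.50 mm²); Taking the union: only the 7×19.5 cube at (5, 0) is present, so the union is just that shape — area = 136.50 mm². Checking containment: at z = 17.76 the cross-section extends beyond the z = 0.84 cross-section by about 136.50 mm².

part overhangs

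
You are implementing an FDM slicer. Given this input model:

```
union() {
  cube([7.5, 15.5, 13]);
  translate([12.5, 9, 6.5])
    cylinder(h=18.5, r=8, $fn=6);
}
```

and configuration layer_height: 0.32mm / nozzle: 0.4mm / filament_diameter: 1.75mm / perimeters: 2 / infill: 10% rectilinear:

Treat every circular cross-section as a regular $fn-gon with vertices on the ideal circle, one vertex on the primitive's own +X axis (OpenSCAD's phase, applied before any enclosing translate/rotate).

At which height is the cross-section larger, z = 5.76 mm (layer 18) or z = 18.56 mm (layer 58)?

Layer 18 (z = 5.76): the 7.5×15.5 cube contributes its full rectangle (area 116.25 mm²); the cylinder at (12.5, 9) is not intersected at this z (z outside [6.5, 25]); Merging all regions: only the 7.5×15.5 cube is present, so the union is just that shape — area = 116.25 mm². So its area = 116.25 mm². Layer 58 (z = 18.56): the cube is absent (z outside [0, 13]); the r=8 cylinder at (12.5, 9) gives a regular 6-gon of circumradius 8 (constant along its height) (area = (6/2)·8.000²·sin(360°/6) = 166.28 mm²); Merging all regions: only the r=8 cylinder at (12.5, 9) is present, so the union is just that shape — area = 166.28 mm². So its area = 166.28 mm². Layer 58 is larger (166.28 vs 116.25 mm²).

layer 58 (z = 18.56 mm)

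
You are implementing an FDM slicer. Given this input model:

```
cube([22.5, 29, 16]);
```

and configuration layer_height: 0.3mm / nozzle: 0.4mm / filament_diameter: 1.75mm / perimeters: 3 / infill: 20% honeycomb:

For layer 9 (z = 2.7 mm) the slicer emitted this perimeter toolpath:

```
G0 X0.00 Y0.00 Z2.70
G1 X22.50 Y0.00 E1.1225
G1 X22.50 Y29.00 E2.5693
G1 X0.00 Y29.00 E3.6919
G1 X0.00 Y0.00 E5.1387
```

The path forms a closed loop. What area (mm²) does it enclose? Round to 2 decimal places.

Apply the shoelace formula to the sequence of (X, Y) vertices; enclosed area = 652.50 mm².

652.50 mm²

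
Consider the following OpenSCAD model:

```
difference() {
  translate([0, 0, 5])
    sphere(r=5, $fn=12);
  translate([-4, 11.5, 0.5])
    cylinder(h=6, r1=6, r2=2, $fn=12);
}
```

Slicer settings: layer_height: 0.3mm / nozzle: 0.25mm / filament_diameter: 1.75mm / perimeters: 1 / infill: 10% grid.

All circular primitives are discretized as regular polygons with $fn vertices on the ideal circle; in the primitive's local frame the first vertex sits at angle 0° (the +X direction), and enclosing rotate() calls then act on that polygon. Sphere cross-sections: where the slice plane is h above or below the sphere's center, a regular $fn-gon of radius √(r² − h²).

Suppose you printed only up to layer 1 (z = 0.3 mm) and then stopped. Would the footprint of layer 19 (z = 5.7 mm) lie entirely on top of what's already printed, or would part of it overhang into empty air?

part overhangs

Compare the two slices. At z = 0.3: the r=5 sphere slices to a regular 12-gon of circumradius 1.706 (√(r²−h²) with h=4.7 from center) (area = (12/2)·1.706²·sin(360°/12) = 8.73 mm²); the cone at (-4, 11.5) is absent (z outside [0.5, 6.5]); Subtracting the remaining from the first: none of the subtracted shapes is present at this height, so the r=5 sphere is unchanged — area = 8.73 mm². At z = 5.7: the r=5 sphere contributes a regular 12-gon of circumradius √(5²−0.7²) = 4.951 (area = (12/2)·4.951²·sin(360°/12) = 73.53 mm²); the cone at (-4, 11.5) contributes a regular 12-gon of circumradius 2.533 (interpolated between r1=6 and r2=2 at t=0.867) (area = (12/2)·2.533²·sin(360°/12) = 19.25 mm²); Subtracting the remaining from the first: starting from the r=5 sphere (73.53 mm²), the cone at (-4, 11.5) misses the remaining region (no effect) — area = 73.53 mm². Checking containment: at z = 5.7 the cross-section extends beyond the z = 0.3 cross-section by about 64.80 mm².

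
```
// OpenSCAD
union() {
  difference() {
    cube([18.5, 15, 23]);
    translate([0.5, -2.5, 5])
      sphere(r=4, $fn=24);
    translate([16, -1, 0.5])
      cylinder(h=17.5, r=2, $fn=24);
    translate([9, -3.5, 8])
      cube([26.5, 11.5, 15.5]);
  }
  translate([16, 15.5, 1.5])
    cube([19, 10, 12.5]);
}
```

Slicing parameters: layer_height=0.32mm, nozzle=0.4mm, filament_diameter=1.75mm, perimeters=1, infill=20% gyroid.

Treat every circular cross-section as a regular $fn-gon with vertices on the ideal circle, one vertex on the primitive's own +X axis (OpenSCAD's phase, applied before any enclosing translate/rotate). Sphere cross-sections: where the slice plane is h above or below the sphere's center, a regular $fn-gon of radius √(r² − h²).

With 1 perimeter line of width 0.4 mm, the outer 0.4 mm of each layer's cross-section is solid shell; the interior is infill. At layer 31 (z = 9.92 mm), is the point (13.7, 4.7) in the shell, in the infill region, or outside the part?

At z = 9.92 mm: the cube (footprint 18.5×15) is included at this height; the sphere at (0.5, -2.5) is absent (|z−center|=4.920 > r=4); the cylinder at (16, -1): section is a regular 24-gon, circumradius r=2; the cube at (9, -3.5) (footprint 26.5×11.5) is included at this height; After the difference (first − rest): starting from the 18.5×15 cube, the r=2 cylinder at (16, -1) partially overlaps it — only the 2.41 mm² overlap (of its 12.42 mm²) is removed, clipping the outline; the 26.5×11.5 cube at (9, -3.5) partially overlaps it — only the 73.59 mm² overlap (of its 304.75 mm²) is removed, clipping the outline — 1 connected region; the cube at (16, 15.5) is present — its section is the full 19×10 rectangle; Combining (union): the 2 present regions are separate (no shared area or edge), so areas and boundary lengths simply add and each stays a separate island — 2 connected regions. Overall, the cross-section has 2 separate islands. The nearest boundary edge runs (18.50, 8.00)→(9.00, 8.00); distance from the point to it = 3.30 mm. The point is not inside any of the regions above, so it lies outside the cross-section (3.30 mm from the nearest boundary).

outside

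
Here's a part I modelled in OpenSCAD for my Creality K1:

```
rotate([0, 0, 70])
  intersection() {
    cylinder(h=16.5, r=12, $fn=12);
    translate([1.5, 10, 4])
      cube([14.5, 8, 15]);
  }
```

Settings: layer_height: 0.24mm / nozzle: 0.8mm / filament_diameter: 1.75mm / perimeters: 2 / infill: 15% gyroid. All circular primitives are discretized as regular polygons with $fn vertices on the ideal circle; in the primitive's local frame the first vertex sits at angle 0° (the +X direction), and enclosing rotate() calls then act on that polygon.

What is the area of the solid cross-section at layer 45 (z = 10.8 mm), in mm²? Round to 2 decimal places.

4.56 mm²

At z = 10.8 mm: the r=12 cylinder contributes a regular 12-gon of circumradius 12 (area = (12/2)·12.000²·sin(360°/12) = 432.00 mm²); the cube at (1.5, 10) (footprint 14.5×8) is included at this height (area 116.00 mm²); After intersecting: the 14.5×8 cube at (1.5, 10) partially overlaps the r=12 cylinder; clipping to the common part keeps 4.56 mm² — area = 4.56 mm²; (whole slice rotated 70° about Z — lengths, areas and connectivity unchanged). Overall, the cross-section is a single solid region. Net area = 4.56 mm².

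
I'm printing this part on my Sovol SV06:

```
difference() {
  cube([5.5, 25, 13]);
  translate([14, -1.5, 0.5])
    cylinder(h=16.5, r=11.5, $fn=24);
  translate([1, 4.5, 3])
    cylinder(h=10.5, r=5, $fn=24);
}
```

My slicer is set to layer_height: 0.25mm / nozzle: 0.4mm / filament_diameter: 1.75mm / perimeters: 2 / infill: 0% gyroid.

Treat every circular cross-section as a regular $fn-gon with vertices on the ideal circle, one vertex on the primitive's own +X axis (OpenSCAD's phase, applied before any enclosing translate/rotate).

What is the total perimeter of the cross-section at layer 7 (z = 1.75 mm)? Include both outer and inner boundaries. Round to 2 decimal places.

At z = 1.75 mm: the 5.5×25 cube contributes its full rectangle (perimeter 61.00 mm); the r=11.5 cylinder at (14, -1.5) contributes a regular 24-gon of circumradius 11.5 (perimeter = 2·24·11.500·sin(180°/24) = 72.05 mm); the cylinder at (1, 4.5) is not intersected at this z (z outside [3, 13.5]); After the difference (first − rest): starting from the 5.5×25 cube, the r=11.5 cylinder at (14, -1.5) partially overlaps it — only the 11.02 mm² overlap (of its 410.75 mm²) is removed, clipping the outline — boundary = 58.93 mm. Overall, the cross-section is a single solid region. Total boundary length (outer) = 58.93 mm.

58.93 mm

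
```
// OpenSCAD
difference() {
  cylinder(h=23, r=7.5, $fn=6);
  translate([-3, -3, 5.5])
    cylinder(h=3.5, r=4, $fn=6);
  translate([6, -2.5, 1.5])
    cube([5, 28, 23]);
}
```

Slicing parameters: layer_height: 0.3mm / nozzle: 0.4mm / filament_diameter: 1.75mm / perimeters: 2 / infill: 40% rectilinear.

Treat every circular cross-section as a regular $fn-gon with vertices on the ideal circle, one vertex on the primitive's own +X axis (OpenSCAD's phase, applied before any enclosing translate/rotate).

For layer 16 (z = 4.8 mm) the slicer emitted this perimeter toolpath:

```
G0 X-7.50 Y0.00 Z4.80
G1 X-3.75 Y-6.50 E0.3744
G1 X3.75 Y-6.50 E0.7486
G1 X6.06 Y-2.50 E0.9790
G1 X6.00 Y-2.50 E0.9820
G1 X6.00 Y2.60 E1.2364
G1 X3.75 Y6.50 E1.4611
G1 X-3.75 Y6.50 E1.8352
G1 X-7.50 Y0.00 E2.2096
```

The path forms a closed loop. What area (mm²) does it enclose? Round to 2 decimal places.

Apply the shoelace formula to the sequence of (X, Y) vertices; enclosed area = 142.36 mm².

142.36 mm²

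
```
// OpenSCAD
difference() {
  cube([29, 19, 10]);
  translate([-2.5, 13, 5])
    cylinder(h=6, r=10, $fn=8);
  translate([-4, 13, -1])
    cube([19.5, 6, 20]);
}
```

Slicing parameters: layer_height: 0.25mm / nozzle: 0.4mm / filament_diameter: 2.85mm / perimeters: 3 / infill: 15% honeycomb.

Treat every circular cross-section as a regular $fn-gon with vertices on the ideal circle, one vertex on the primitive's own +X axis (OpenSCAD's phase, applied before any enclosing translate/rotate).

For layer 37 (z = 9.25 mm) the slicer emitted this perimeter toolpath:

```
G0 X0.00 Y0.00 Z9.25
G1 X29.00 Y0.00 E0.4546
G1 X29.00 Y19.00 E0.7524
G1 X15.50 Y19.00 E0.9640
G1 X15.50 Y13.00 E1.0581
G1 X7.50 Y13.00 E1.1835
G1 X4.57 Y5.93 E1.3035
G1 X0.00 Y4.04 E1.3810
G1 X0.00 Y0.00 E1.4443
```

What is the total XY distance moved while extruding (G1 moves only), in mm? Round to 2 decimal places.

92.14 mm

Sum the Euclidean lengths of each G1 segment: total = 92.14 mm.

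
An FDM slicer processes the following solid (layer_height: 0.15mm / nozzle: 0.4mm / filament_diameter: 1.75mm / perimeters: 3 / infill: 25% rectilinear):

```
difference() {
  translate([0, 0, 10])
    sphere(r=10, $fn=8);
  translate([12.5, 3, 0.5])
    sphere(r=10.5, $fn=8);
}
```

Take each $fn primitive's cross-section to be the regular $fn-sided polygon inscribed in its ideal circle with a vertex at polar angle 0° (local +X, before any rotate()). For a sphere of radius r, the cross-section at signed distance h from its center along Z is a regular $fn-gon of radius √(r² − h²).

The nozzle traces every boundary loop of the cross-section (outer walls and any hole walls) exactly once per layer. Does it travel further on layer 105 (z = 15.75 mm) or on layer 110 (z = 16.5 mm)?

Layer 105 (z = 15.75): the r=10 sphere slices to a regular 8-gon of circumradius 8.182 (√(r²−h²) with h=5.75 from center) (perimeter = 2·8·8.182·sin(180°/8) = 50.10 mm); the sphere at (12.5, 3) does not reach this height (|z−center|=15.250 > r=10.5); Taking the first minus the rest: none of the subtracted shapes is present at this height, so the r=10 sphere is unchanged — boundary = 50.10 mm. So its perimeter = 50.10 mm. Layer 110 (z = 16.5): the r=10 sphere slices to a regular 8-gon of circumradius 7.599 (√(r²−h²) with h=6.5 from center) (perimeter = 2·8·7.599·sin(180°/8) = 46.53 mm); the sphere at (12.5, 3) is absent (|z−center|=16.000 > r=10.5); Subtracting the remaining from the first: none of the subtracted shapes is present at this height, so the r=10 sphere is unchanged — boundary = 46.53 mm. So its perimeter = 46.53 mm. Layer 105 is larger (50.10 vs 46.53 mm).

layer 105 (z = 15.75 mm)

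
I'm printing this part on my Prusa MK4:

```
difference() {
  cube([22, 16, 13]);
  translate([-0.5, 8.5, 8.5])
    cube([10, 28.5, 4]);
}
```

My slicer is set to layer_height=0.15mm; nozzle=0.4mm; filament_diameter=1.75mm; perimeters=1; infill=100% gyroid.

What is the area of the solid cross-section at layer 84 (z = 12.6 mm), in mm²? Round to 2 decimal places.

352.00 mm²

At z = 12.6 mm: the cube is present — its section is the full 22×16 rectangle (area 352.00 mm²); the cube at (-0.5, 8.5) is absent (z outside [8.5, 12.5]); After the difference (first − rest): none of the subtracted shapes is present at this height, so the 22×16 cube is unchanged — area = 352.00 mm². Overall, the cross-section is a single solid region. Net area = 352.00 mm².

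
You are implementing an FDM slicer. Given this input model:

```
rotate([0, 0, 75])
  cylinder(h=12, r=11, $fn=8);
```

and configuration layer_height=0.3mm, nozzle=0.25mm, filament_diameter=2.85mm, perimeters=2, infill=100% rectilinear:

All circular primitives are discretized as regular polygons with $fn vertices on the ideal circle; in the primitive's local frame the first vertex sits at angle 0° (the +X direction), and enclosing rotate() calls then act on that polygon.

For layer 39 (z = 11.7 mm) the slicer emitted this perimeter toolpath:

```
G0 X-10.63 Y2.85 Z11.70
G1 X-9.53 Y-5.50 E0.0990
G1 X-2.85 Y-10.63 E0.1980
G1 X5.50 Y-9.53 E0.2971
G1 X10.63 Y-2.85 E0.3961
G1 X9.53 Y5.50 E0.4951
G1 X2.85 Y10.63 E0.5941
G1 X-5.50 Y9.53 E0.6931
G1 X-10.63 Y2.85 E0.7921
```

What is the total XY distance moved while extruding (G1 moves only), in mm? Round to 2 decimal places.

67.38 mm

Sum the Euclidean lengths of each G1 segment: total = 67.38 mm.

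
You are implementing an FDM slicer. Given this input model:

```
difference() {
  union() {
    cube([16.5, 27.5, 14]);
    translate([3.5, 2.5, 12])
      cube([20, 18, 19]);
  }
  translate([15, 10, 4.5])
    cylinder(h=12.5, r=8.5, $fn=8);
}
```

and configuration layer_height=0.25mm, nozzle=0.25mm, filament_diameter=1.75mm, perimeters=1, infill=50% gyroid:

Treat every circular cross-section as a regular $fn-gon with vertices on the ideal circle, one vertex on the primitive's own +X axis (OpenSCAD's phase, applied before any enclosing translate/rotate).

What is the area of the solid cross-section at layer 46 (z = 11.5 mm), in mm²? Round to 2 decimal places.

327.01 mm²

At z = 11.5 mm: the cube is present — its section is the full 16.5×27.5 rectangle (area 453.75 mm²); the cube at (3.5, 2.5) does not reach this height (z outside [12, 31]); Taking the union: only the 16.5×27.5 cube is present, so the union is just that shape — area = 453.75 mm²; the r=8.5 cylinder at (15, 10) contributes a regular 8-gon of circumradius 8.5 (area = (8/2)·8.500²·sin(360°/8) = 204.35 mm²); Taking the first minus the rest: starting from that combined region (453.75 mm²), the r=8.5 cylinder at (15, 10) partially overlaps it — only the 126.74 mm² overlap (of its 204.35 mm²) is removed, clipping the outline — area = 327.01 mm². Overall, the cross-section is a single solid region. Net area = 327.01 mm².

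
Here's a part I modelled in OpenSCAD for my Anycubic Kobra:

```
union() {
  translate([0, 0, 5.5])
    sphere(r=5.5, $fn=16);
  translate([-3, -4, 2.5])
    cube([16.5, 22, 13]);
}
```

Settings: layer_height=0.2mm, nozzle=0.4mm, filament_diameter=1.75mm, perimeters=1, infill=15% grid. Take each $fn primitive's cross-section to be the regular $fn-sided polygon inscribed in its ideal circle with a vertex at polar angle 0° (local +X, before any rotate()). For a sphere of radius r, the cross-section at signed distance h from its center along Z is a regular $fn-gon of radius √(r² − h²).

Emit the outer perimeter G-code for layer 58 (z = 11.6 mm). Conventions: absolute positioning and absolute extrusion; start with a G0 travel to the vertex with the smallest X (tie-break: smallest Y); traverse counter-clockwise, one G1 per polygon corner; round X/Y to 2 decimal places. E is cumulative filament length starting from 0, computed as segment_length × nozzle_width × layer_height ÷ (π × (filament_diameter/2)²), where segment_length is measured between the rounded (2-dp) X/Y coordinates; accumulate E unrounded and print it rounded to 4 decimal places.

G0 X-3.00 Y-4.00 Z11.60
G1 X13.50 Y-4.00 E0.5488
G1 X13.50 Y18.00 E1.2805
G1 X-3.00 Y18.00 E1.8293
G1 X-3.00 Y-4.00 E2.5610

At z = 11.6 mm: the sphere is not intersected at this z (|z−center|=6.100 > r=5.5); the cube at (-3, -4) is present — its section is the full 16.5×22 rectangle; Combining (union): only the 16.5×22 cube at (-3, -4) is present, so the union is just that shape — 1 connected region. The outline is a single polygon with 4 vertices. Extrusion per mm of travel: 0.4 × 0.2 / (π × 0.875²) = 0.033260. Accumulating E over each segment gives final E = 2.5610.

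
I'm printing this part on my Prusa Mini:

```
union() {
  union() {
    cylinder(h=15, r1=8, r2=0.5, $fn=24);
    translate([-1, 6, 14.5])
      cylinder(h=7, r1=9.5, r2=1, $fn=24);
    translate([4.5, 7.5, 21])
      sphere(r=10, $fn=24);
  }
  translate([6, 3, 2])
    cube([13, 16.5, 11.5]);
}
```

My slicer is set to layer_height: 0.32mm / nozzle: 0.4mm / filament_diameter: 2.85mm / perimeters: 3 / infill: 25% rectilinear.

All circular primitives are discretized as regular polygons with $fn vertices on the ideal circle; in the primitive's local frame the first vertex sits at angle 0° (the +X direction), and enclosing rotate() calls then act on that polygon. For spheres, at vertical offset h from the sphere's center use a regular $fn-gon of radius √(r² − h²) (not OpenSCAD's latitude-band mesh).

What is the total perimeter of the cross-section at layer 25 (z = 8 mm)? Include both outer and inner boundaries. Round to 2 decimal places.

84.06 mm

At z = 8 mm: the cone contributes a regular 24-gon of circumradius 4.000 (interpolated between r1=8 and r2=0.5 at t=0.533) (perimeter = 2·24·4.000·sin(180°/24) = 25.06 mm); the cone at (-1, 6) is absent (z outside [14.5, 21.5]); the sphere at (4.5, 7.5) is absent (|z−center|=13.000 > r=10); Merging all regions: only the cone is present, so the union is just that shape — boundary = 25.06 mm; the 13×16.5 cube at (6, 3) contributes its full rectangle (perimeter 59.00 mm); Combining (union): the 2 present regions are separate (no shared area or edge), so areas and boundary lengths simply add and each stays a separate island — boundary = 84.06 mm. Overall, the cross-section has 2 separate islands. Total boundary length (outer) = 84.06 mm.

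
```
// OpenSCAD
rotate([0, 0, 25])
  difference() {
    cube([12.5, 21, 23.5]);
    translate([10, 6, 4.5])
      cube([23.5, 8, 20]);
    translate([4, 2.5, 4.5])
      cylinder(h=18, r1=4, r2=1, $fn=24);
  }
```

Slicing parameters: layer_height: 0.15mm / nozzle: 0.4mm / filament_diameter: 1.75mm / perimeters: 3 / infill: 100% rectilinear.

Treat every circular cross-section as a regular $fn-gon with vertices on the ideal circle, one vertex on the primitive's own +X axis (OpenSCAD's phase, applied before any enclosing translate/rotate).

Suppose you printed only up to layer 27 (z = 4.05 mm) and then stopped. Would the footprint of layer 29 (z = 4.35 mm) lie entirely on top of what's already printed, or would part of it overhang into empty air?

Compare the two slices. At z = 4.05: the cube (footprint 12.5×21) is included at this height (area 262.50 mm²); the cube at (10, 6) is absent (z outside [4.5, 24.5]); the cone at (4, 2.5) is not intersected at this z (z outside [4.5, 22.5]); Subtracting the remaining from the first: none of the subtracted shapes is present at this height, so the 12.5×21 cube is unchanged — area = 262.50 mm²; (whole slice rotated 25° about Z — lengths, areas and connectivity unchanged). At z = 4.35: the cube is present — its section is the full 12.5×21 rectangle (area 262.50 mm²); the cube at (10, 6) is absent (z outside [4.5, 24.5]); the cone at (4, 2.5) does not reach this height (z outside [4.5, 22.5]); After the difference (first − rest): none of the subtracted shapes is present at this height, so the 12.5×21 cube is unchanged — area = 262.50 mm²; (rotated 25° about Z; rotation is an isometry so areas/perimeters/island counts are preserved). Checking containment: the cross-section at z = 4.35 is a subset of the cross-section at z = 4.05.

entirely on top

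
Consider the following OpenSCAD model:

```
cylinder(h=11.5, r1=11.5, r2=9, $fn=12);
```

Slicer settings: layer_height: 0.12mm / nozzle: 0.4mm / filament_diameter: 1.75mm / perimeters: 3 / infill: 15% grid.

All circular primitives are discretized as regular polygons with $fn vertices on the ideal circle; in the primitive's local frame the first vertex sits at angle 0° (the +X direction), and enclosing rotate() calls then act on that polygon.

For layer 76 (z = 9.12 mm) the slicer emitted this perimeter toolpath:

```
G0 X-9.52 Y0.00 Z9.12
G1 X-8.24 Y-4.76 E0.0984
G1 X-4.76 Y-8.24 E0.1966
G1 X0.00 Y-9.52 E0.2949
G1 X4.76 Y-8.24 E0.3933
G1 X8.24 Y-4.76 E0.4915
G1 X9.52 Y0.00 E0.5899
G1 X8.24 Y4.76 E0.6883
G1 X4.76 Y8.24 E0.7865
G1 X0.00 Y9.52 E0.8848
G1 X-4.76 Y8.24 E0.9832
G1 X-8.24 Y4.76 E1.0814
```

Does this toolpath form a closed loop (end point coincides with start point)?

no

Start point (G0): (-9.52, 0.00). End point (last G1): the path does not return to the start — open.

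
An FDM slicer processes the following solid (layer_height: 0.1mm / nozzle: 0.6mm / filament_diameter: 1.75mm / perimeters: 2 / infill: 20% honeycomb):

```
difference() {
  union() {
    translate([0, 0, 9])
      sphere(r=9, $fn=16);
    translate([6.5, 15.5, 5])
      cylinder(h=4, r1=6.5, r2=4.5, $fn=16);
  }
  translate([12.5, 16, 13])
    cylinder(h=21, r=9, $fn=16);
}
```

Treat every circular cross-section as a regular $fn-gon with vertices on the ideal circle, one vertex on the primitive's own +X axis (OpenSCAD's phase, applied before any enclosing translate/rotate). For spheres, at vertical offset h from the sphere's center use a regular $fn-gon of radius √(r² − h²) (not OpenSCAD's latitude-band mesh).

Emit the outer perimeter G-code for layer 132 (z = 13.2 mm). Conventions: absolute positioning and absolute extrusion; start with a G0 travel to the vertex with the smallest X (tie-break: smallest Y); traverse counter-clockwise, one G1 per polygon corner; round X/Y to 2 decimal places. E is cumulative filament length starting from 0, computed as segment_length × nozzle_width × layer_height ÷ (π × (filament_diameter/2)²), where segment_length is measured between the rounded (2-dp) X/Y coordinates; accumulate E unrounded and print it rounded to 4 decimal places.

G0 X-7.96 Y0.00 Z13.20
G1 X-7.35 Y-3.05 E0.0776
G1 X-5.63 Y-5.63 E0.1549
G1 X-3.05 Y-7.35 E0.2323
G1 X0.00 Y-7.96 E0.3099
G1 X3.05 Y-7.35 E0.3875
G1 X5.63 Y-5.63 E0.4648
G1 X7.35 Y-3.05 E0.5422
G1 X7.96 Y0.00 E0.6198
G1 X7.35 Y3.05 E0.6973
G1 X5.63 Y5.63 E0.7747
G1 X3.05 Y7.35 E0.8520
G1 X0.00 Y7.96 E0.9296
G1 X-3.05 Y7.35 E1.0072
G1 X-5.63 Y5.63 E1.0846
G1 X-7.35 Y3.05 E1.1619
G1 X-7.96 Y0.00 E1.2395

At z = 13.2 mm: the r=9 sphere contributes a regular 16-gon of circumradius √(9²−4.2²) = 7.960; the cone at (6.5, 15.5) does not reach this height (z outside [5, 9]); Taking the union: only the r=9 sphere is present, so the union is just that shape — 1 connected region; the r=9 cylinder at (12.5, 16) gives a regular 16-gon of circumradius 9 (constant along its height); After the difference (first − rest): starting from that combined region, the r=9 cylinder at (12.5, 16) misses the remaining region (no effect) — 1 connected region. The outline is a single polygon with 16 vertices. Extrusion per mm of travel: 0.6 × 0.1 / (π × 0.875²) = 0.024945. Accumulating E over each segment gives final E = 1.2395.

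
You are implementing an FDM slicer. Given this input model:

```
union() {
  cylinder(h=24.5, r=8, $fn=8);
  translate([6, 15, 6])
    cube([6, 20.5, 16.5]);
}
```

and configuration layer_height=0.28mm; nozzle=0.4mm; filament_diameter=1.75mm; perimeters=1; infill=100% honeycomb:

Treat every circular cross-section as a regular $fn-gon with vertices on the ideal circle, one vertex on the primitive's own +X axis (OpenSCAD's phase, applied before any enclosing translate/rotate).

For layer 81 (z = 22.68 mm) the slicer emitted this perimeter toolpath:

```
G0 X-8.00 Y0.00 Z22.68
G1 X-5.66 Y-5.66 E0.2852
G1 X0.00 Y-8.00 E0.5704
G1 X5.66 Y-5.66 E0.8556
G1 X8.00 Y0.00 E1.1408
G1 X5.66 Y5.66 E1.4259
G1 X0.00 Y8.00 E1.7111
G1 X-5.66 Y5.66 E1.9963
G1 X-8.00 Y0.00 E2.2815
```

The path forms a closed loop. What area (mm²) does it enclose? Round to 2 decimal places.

Apply the shoelace formula to the sequence of (X, Y) vertices; enclosed area = 181.12 mm².

181.12 mm²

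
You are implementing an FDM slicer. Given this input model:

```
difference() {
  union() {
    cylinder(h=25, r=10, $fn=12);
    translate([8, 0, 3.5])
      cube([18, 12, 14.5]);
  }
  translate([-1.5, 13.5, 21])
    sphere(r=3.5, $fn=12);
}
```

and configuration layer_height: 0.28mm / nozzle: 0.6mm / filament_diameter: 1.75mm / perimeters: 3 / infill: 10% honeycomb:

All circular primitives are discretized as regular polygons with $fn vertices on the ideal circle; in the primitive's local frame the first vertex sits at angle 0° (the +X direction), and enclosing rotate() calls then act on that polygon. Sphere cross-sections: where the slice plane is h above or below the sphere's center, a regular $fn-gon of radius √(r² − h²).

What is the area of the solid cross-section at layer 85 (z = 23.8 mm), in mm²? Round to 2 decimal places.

300.00 mm²

At z = 23.8 mm: the r=10 cylinder contributes a regular 12-gon of circumradius 10 (area = (12/2)·10.000²·sin(360°/12) = 300.00 mm²); the cube at (8, 0) is not intersected at this z (z outside [3.5, 18]); Taking the union: only the r=10 cylinder is present, so the union is just that shape — area = 300.00 mm²; the sphere at (-1.5, 13.5): section is a regular 12-gon, circumradius = √(r²−h²) = √(3.5²−2.8²) = 2.100 (area = (12/2)·2.100²·sin(360°/12) = 13.23 mm²); Taking the first minus the rest: starting from that combined region (300.00 mm²), the r=3.5 sphere at (-1.5, 13.5) misses the remaining region (no effect) — area = 300.00 mm². Overall, the cross-section is a single solid region. Net area = 300.00 mm².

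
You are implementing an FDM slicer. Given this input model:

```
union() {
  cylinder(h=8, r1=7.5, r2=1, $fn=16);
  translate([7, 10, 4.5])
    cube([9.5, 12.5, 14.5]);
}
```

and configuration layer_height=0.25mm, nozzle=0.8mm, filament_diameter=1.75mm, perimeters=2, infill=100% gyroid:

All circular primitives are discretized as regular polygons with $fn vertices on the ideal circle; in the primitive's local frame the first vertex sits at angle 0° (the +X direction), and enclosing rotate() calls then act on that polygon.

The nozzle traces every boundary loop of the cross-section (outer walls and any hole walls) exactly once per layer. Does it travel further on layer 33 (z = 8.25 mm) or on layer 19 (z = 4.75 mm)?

layer 19 (z = 4.75 mm)

Layer 33 (z = 8.25): the cone is absent (z outside [0, 8]); the cube at (7, 10) is present — its section is the full 9.5×12.5 rectangle (perimeter 44.00 mm); Merging all regions: only the 9.5×12.5 cube at (7, 10) is present, so the union is just that shape — boundary = 44.00 mm. So its perimeter = 44.00 mm. Layer 19 (z = 4.75): the cone contributes a regular 16-gon of circumradius 3.641 (interpolated between r1=7.5 and r2=1 at t=0.594) (perimeter = 2·16·3.641·sin(180°/16) = 22.73 mm); the cube at (7, 10) is present — its section is the full 9.5×12.5 rectangle (perimeter 44.00 mm); Merging all regions: the 2 present regions are separate (no shared area or edge), so areas and boundary lengths simply add and each stays a separate island — boundary = 66.73 mm. So its perimeter = 66.73 mm. Layer 19 is larger (66.73 vs 44.00 mm).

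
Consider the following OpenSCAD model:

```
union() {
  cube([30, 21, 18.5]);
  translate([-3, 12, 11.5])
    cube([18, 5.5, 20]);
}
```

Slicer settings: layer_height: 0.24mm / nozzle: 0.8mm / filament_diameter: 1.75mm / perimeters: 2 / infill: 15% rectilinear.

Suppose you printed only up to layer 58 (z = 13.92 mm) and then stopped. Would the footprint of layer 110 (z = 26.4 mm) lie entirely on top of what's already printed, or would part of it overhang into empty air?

Compare the two slices. At z = 13.92: the 30×21 cube contributes its full rectangle (area 630.00 mm²); the cube at (-3, 12) is present — its section is the full 18×5.5 rectangle (area 99.00 mm²); Merging all regions: the regions partially overlap — summed areas 729.00 mm² minus the doubly-counted overlap 82.50 mm² gives 646.50 mm² — area = 646.50 mm². At z = 26.4: the cube is not intersected at this z (z outside [0, 18.5]); the 18×5.5 cube at (-3, 12) contributes its full rectangle (area 99.00 mm²); Combining (union): only the 18×5.5 cube at (-3, 12) is present, so the union is just that shape — area = 99.00 mm². Checking containment: the cross-section at z = 26.4 is a subset of the cross-section at z = 13.92.

entirely on top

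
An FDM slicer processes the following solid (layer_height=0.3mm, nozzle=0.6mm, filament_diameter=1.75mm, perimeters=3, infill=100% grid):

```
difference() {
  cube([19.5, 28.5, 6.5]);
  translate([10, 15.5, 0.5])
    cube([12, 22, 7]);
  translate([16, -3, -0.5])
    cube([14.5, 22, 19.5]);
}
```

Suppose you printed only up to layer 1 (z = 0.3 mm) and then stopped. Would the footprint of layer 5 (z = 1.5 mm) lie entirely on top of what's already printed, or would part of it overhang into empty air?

Compare the two slices. At z = 0.3: the cube (footprint 19.5×28.5) is included at this height (area 555.75 mm²); the cube at (10, 15.5) is absent (z outside [0.5, 7.5]); the cube at (16, -3) is present — its section is the full 14.5×22 rectangle (area 319.00 mm²); After the difference (first − rest): starting from the 19.5×28.5 cube (555.75 mm²), the 14.5×22 cube at (16, -3) partially overlaps it — only the 66.50 mm² overlap (of its 319.00 mm²) is removed, clipping the outline — area = 489.25 mm². At z = 1.5: the 19.5×28.5 cube contributes its full rectangle (area 555.75 mm²); the cube at (10, 15.5) (footprint 12×22) is included at this height (area 264.00 mm²); the 14.5×22 cube at (16, -3) contributes its full rectangle (area 319.00 mm²); Subtracting the remaining from the first: starting from the 19.5×28.5 cube (555.75 mm²), the 12×22 cube at (10, 15.5) partially overlaps it — only the 123.50 mm² overlap (of its 264.00 mm²) is removed, clipping the outline; the 14.5×22 cube at (16, -3) partially overlaps it — only the 54.25 mm² overlap (of its 319.00 mm²) is removed, clipping the outline — area = 378.00 mm². Checking containment: the cross-section at z = 1.5 is a subset of the cross-section at z = 0.3.

entirely on top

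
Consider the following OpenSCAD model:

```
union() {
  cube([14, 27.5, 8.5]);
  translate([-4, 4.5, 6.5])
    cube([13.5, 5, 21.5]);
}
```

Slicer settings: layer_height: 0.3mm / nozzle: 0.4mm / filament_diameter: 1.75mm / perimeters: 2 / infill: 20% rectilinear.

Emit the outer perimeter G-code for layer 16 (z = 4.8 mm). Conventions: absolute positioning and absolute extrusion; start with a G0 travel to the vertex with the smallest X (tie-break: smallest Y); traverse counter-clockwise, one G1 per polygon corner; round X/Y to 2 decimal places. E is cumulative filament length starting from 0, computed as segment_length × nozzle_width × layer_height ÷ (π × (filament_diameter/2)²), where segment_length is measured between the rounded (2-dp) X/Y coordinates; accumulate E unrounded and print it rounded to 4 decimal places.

At z = 4.8 mm: the 14×27.5 cube contributes its full rectangle; the cube at (-4, 4.5) is absent (z outside [6.5, 28]); Taking the union: only the 14×27.5 cube is present, so the union is just that shape — 1 connected region. The outline is a single polygon with 4 vertices. Extrusion per mm of travel: 0.4 × 0.3 / (π × 0.875²) = 0.049890. Accumulating E over each segment gives final E = 4.1409.

G0 X0.00 Y0.00 Z4.80
G1 X14.00 Y0.00 E0.6985
G1 X14.00 Y27.50 E2.0704
G1 X0.00 Y27.50 E2.7689
G1 X0.00 Y0.00 E4.1409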